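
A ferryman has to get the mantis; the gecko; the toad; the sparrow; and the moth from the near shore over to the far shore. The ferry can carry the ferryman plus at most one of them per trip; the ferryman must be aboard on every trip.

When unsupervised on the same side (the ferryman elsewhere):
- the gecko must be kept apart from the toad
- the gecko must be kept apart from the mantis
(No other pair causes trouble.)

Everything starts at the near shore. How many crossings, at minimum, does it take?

11

Counting alone: the ferryman can take at most 1 across per trip to the far shore, so moving all 5 needs at least 5 loaded trips out, with a return between consecutive ones — at least 9 crossings.
The safety rule pushes this higher. Following every safe sequence of crossings, the most of the 5 that can be at the far shore as the ferry arrives there on crossing 9 is 4 — never all 5.
So no plan with fewer than 11 crossings exists, and this one achieves 11:
1. Ferryman goes to the far shore with the gecko.
2. Ferryman goes back to the near shore alone.
3. Ferryman goes to the far shore with the mantis.
4. Ferryman goes back to the near shore with the gecko.
5. Ferryman goes to the far shore with the toad.
6. Ferryman goes back to the near shore alone.
7. Ferryman goes to the far shore with the sparrow.
8. Ferryman goes back to the near shore alone.
9. Ferryman goes to the far shore with the moth.
10. Ferryman goes back to the near shore alone.
11. Ferryman goes to the far shore with the gecko.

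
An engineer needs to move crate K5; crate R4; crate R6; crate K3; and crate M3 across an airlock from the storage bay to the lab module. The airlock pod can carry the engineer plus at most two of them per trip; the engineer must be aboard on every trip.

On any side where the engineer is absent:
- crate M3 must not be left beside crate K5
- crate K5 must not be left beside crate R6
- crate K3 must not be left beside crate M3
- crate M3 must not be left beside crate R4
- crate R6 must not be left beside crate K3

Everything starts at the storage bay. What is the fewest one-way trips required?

7

Counting alone: the engineer can take at most 2 across per trip to the lab module, so moving all 5 needs at least 3 loaded trips out, with a return between consecutive ones — at least 5 crossings.
The safety rule pushes this higher. Following every safe sequence of crossings, the most of the 5 that can be at the lab module as the airlock pod arrives there on crossing 5 is 4 — never all 5.
So no plan with fewer than 7 crossings exists, and this one achieves 7:
1. Engineer goes to the lab module with crate M3 and crate R6.  [the storage bay: crate K3, crate K5, crate R4 | the lab module: crate M3, crate R6]
2. Engineer goes back to the storage bay alone.  [the storage bay: crate K3, crate K5, crate R4 | the lab module: crate M3, crate R6]
3. Engineer goes to the lab module with crate K5.  [the storage bay: crate K3, crate R4 | the lab module: crate K5, crate M3, crate R6]
4. Engineer goes back to the storage bay with crate M3 and crate R6.  [the storage bay: crate K3, crate M3, crate R4, crate R6 | the lab module: crate K5]
5. Engineer goes to the lab module with crate K3 and crate R4.  [the storage bay: crate M3, crate R6 | the lab module: crate K3, crate K5, crate R4]
6. Engineer goes back to the storage bay alone.  [the storage bay: crate M3, crate R6 | the lab module: crate K3, crate K5, crate R4]
7. Engineer goes to the lab module with crate M3 and crate R6.  [the storage bay: — | the lab module: crate K3, crate K5, crate M3, crate R4, crate R6]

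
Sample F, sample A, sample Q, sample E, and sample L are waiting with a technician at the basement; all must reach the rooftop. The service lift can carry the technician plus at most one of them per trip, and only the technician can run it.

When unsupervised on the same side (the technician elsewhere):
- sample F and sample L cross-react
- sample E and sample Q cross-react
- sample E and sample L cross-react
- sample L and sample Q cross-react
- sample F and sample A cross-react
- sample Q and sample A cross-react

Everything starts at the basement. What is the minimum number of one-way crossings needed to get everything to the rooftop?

Whatever the first load, the items left behind include a forbidden pair without the technician. No opening move is safe, so no plan exists.

impossible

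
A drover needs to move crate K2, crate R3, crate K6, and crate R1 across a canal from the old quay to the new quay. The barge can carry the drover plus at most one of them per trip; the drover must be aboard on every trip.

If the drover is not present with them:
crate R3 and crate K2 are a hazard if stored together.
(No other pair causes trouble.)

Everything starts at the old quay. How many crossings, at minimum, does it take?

7

Counting alone: the drover can take at most 1 across per trip to the new quay, so moving all 4 needs at least 4 loaded trips out, with a return between consecutive ones — at least 7 crossings.
The plan below uses exactly 7 crossings, so it is optimal:
1. Drover goes to the new quay with crate K2.  [the old quay: crate K6, crate R1, crate R3 | the new quay: crate K2]
2. Drover goes back to the old quay alone.  [the old quay: crate K6, crate R1, crate R3 | the new quay: crate K2]
3. Drover goes to the new quay with crate K6.  [the old quay: crate R1, crate R3 | the new quay: crate K2, crate K6]
4. Drover goes back to the old quay alone.  [the old quay: crate R1, crate R3 | the new quay: crate K2, crate K6]
5. Drover goes to the new quay with crate R1.  [the old quay: crate R3 | the new quay: crate K2, crate K6, crate R1]
6. Drover goes back to the old quay alone.  [the old quay: crate R3 | the new quay: crate K2, crate K6, crate R1]
7. Drover goes to the new quay with crate R3.  [the old quay: — | the new quay: crate K2, crate K6, crate R1, crate R3]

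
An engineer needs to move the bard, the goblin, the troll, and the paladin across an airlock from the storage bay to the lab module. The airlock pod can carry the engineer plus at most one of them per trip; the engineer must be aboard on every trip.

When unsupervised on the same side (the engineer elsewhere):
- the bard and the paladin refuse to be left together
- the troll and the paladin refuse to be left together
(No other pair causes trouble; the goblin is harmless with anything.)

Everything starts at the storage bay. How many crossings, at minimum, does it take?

Counting alone: the engineer can take at most 1 across per trip to the lab module, so moving all 4 needs at least 4 loaded trips out, with a return between consecutive ones — at least 7 crossings.
The safety rule pushes this higher. Following every safe sequence of crossings, the most of the 4 that can be at the lab module as the airlock pod arrives there on crossing 7 is 3 — never all 4.
So no plan with fewer than 9 crossings exists, and this one achieves 9:
1. Engineer goes to the lab module with the paladin.  [the storage bay: the bard, the goblin, the troll | the lab module: the paladin]
2. Engineer goes back to the storage bay alone.  [the storage bay: the bard, the goblin, the troll | the lab module: the paladin]
3. Engineer goes to the lab module with the bard.  [the storage bay: the goblin, the troll | the lab module: the bard, the paladin]
4. Engineer goes back to the storage bay with the paladin.  [the storage bay: the goblin, the paladin, the troll | the lab module: the bard]
5. Engineer goes to the lab module with the troll.  [the storage bay: the goblin, the paladin | the lab module: the bard, the troll]
6. Engineer goes back to the storage bay alone.  [the storage bay: the goblin, the paladin | the lab module: the bard, the troll]
7. Engineer goes to the lab module with the goblin.  [the storage bay: the paladin | the lab module: the bard, the goblin, the troll]
8. Engineer goes back to the storage bay alone.  [the storage bay: the paladin | the lab module: the bard, the goblin, the troll]
9. Engineer goes to the lab module with the paladin.  [the storage bay: — | the lab module: the bard, the goblin, the paladin, the troll]

9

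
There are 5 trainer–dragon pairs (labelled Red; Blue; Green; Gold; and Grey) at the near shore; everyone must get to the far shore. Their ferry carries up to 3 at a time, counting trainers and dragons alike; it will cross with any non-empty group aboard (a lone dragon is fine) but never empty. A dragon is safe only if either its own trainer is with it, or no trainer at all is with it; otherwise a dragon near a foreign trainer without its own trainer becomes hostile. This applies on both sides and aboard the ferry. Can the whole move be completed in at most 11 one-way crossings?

Yes

Yes — this plan uses 11 crossings (≤ 11):
1. dragon Red and trainer Red cross → the far shore.
2. trainer Red crosses ← the near shore.
3. dragon Blue, dragon Gold, and dragon Green cross → the far shore.
4. dragon Red crosses ← the near shore.
5. trainer Blue, trainer Gold, and trainer Green cross → the far shore.
6. dragon Blue and trainer Blue cross ← the near shore.
7. trainer Blue, trainer Grey, and trainer Red cross → the far shore.
8. dragon Green crosses ← the near shore.
9. dragon Blue and dragon Red cross → the far shore.
10. dragon Red crosses ← the near shore.
11. dragon Green, dragon Grey, and dragon Red cross → the far shore.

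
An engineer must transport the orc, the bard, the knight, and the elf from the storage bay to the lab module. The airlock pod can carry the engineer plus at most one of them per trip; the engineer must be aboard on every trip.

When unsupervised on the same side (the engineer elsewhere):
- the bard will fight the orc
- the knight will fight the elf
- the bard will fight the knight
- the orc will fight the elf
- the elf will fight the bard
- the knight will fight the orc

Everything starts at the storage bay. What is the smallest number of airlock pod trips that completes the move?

impossible

Whatever the first load, the items left behind include a forbidden pair without the engineer. No opening move is safe, so no plan exists.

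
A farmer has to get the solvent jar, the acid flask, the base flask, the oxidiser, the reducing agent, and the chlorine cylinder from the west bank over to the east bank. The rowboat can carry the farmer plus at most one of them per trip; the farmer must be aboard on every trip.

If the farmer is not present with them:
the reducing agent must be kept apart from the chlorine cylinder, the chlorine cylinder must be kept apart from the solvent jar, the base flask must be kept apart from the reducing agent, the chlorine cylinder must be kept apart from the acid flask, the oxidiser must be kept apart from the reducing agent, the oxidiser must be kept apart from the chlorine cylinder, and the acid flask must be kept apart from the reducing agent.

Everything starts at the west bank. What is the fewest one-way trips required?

impossible

Whatever the first load, the items left behind include a forbidden pair without the farmer. No opening move is safe, so no plan exists.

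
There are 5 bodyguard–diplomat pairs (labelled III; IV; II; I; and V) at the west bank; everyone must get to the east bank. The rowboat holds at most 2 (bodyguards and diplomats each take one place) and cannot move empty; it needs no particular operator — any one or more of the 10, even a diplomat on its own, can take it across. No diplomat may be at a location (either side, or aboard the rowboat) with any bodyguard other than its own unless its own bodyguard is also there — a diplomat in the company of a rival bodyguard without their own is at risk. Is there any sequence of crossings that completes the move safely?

No

Following every safe sequence of crossings from the start, the most of the 10 that can be at the east bank as the rowboat arrives there on crossings 1, 3, 5, 7 is 2, 3, 4, 5 respectively; the best ever achieved is 5 of 10.
From crossing 9 on, no configuration arises that was not already reachable earlier: only 82 distinct safe configurations (who is on which side, and where the rowboat is) can ever be reached, none of them has everyone across, and every continuation just revisits them. So no valid plan exists.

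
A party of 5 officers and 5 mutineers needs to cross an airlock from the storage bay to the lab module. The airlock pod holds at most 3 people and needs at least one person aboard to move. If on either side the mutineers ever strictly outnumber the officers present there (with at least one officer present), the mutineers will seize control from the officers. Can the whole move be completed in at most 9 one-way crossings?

No

Counting alone: each trip to the lab module takes at most 3 across and each return brings at least 1 back, so after t trips out (and t−1 returns) at most 3t − (t−1) of the 10 are across; that first reaches 10 at t = 5, so at least 9 crossings are needed.
The safety rule pushes this higher. Following every safe sequence of crossings, the most of the 10 that can be at the lab module as the airlock pod arrives there on crossing 9 is 9 — never all 10.
So the move cannot be finished within 9 crossings. (The shortest complete plan takes 11:)
1. 2 mutineers → the lab module.  (the storage bay: 5O 3M; the lab module: 0O 2M)
2. 1 mutineer ← the storage bay.  (the storage bay: 5O 4M; the lab module: 0O 1M)
3. 3 mutineers → the lab module.  (the storage bay: 5O 1M; the lab module: 0O 4M)
4. 1 mutineer ← the storage bay.  (the storage bay: 5O 2M; the lab module: 0O 3M)
5. 3 officers → the lab module.  (the storage bay: 2O 2M; the lab module: 3O 3M)
6. 1 officer and 1 mutineer ← the storage bay.  (the storage bay: 3O 3M; the lab module: 2O 2M)
7. 3 officers → the lab module.  (the storage bay: 0O 3M; the lab module: 5O 2M)
8. 1 mutineer ← the storage bay.  (the storage bay: 0O 4M; the lab module: 5O 1M)
9. 2 mutineers → the lab module.  (the storage bay: 0O 2M; the lab module: 5O 3M)
10. 1 mutineer ← the storage bay.  (the storage bay: 0O 3M; the lab module: 5O 2M)
11. 3 mutineers → the lab module.  (the storage bay: 0O 0M; the lab module: 5O 5M)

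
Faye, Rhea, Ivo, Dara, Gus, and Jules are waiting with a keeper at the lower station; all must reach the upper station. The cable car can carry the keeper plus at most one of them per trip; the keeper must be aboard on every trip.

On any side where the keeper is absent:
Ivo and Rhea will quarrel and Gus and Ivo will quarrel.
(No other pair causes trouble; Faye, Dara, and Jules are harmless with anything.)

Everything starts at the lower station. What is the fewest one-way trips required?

13

Counting alone: the keeper can take at most 1 across per trip to the upper station, so moving all 6 needs at least 6 loaded trips out, with a return between consecutive ones — at least 11 crossings.
The safety rule pushes this higher. Following every safe sequence of crossings, the most of the 6 that can be at the upper station as the cable car arrives there on crossing 11 is 5 — never all 6.
So no plan with fewer than 13 crossings exists, and this one achieves 13:
1. Keeper goes to the upper station with Ivo.  [the lower station: Dara, Faye, Gus, Jules, Rhea | the upper station: Ivo]
2. Keeper goes back to the lower station alone.  [the lower station: Dara, Faye, Gus, Jules, Rhea | the upper station: Ivo]
3. Keeper goes to the upper station with Faye.  [the lower station: Dara, Gus, Jules, Rhea | the upper station: Faye, Ivo]
4. Keeper goes back to the lower station alone.  [the lower station: Dara, Gus, Jules, Rhea | the upper station: Faye, Ivo]
5. Keeper goes to the upper station with Rhea.  [the lower station: Dara, Gus, Jules | the upper station: Faye, Ivo, Rhea]
6. Keeper goes back to the lower station with Ivo.  [the lower station: Dara, Gus, Ivo, Jules | the upper station: Faye, Rhea]
7. Keeper goes to the upper station with Gus.  [the lower station: Dara, Ivo, Jules | the upper station: Faye, Gus, Rhea]
8. Keeper goes back to the lower station alone.  [the lower station: Dara, Ivo, Jules | the upper station: Faye, Gus, Rhea]
9. Keeper goes to the upper station with Dara.  [the lower station: Ivo, Jules | the upper station: Dara, Faye, Gus, Rhea]
10. Keeper goes back to the lower station alone.  [the lower station: Ivo, Jules | the upper station: Dara, Faye, Gus, Rhea]
11. Keeper goes to the upper station with Jules.  [the lower station: Ivo | the upper station: Dara, Faye, Gus, Jules, Rhea]
12. Keeper goes back to the lower station alone.  [the lower station: Ivo | the upper station: Dara, Faye, Gus, Jules, Rhea]
13. Keeper goes to the upper station with Ivo.  [the lower station: — | the upper station: Dara, Faye, Gus, Ivo, Jules, Rhea]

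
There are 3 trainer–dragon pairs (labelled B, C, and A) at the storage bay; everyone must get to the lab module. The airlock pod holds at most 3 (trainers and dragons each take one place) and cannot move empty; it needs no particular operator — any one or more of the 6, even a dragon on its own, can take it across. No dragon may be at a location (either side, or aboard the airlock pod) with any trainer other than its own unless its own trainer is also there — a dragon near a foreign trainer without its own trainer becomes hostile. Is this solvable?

1. dragon B and trainer B cross → the lab module.
2. trainer B crosses ← the storage bay.
3. trainer A, trainer B, and trainer C cross → the lab module.
4. dragon B crosses ← the storage bay.
5. dragon A, dragon B, and dragon C cross → the lab module.

Yes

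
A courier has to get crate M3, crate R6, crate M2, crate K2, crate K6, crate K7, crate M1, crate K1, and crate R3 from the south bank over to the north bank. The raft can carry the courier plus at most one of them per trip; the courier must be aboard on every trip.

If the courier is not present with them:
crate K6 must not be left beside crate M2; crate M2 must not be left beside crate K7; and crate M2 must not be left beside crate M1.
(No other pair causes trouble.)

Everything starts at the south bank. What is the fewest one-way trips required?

impossible

Following every safe sequence of crossings from the start, the most of the 9 that can be at the north bank as the raft arrives there on crossings 1, 3, 5, 7, 9, 11, 13 is 1, 2, 3, 4, 5, 6, 7 respectively; the best ever achieved is 7 of 9.
From crossing 15 on, no configuration arises that was not already reachable earlier: only 288 distinct safe configurations (who is on which side, and where the raft is) can ever be reached, none of them has everyone across, and every continuation just revisits them. So no valid plan exists.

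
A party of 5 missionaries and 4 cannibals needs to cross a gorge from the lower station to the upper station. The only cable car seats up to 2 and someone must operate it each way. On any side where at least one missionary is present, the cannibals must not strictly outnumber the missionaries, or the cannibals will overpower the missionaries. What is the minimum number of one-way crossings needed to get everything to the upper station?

Counting alone: each trip to the upper station takes at most 2 across and each return brings at least 1 back, so after t trips out (and t−1 returns) at most 2t − (t−1) of the 9 are across; that first reaches 9 at t = 8, so at least 15 crossings are needed.
The plan below uses exactly 15 crossings, so it is optimal:
1. 2 cannibals → the upper station.  (the lower station: 5M 2C; the upper station: 0M 2C)
2. 1 cannibal ← the lower station.  (the lower station: 5M 3C; the upper station: 0M 1C)
3. 2 cannibals → the upper station.  (the lower station: 5M 1C; the upper station: 0M 3C)
4. 1 cannibal ← the lower station.  (the lower station: 5M 2C; the upper station: 0M 2C)
5. 2 missionaries → the upper station.  (the lower station: 3M 2C; the upper station: 2M 2C)
6. 1 cannibal ← the lower station.  (the lower station: 3M 3C; the upper station: 2M 1C)
7. 1 missionary and 1 cannibal → the upper station.  (the lower station: 2M 2C; the upper station: 3M 2C)
8. 1 missionary ← the lower station.  (the lower station: 3M 2C; the upper station: 2M 2C)
9. 1 missionary and 1 cannibal → the upper station.  (the lower station: 2M 1C; the upper station: 3M 3C)
10. 1 cannibal ← the lower station.  (the lower station: 2M 2C; the upper station: 3M 2C)
11. 1 missionary and 1 cannibal → the upper station.  (the lower station: 1M 1C; the upper station: 4M 3C)
12. 1 missionary ← the lower station.  (the lower station: 2M 1C; the upper station: 3M 3C)
13. 1 missionary and 1 cannibal → the upper station.  (the lower station: 1M 0C; the upper station: 4M 4C)
14. 1 cannibal ← the lower station.  (the lower station: 1M 1C; the upper station: 4M 3C)
15. 1 missionary and 1 cannibal → the upper station.  (the lower station: 0M 0C; the upper station: 5M 4C)

15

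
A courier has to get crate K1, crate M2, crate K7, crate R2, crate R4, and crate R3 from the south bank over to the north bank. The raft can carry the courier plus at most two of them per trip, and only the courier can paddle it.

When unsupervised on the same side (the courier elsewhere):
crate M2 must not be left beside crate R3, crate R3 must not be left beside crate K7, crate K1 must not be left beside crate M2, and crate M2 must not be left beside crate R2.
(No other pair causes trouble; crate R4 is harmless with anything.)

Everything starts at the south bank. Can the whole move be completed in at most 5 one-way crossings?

Counting alone: the courier can take at most 2 across per trip to the north bank, so moving all 6 needs at least 3 loaded trips out, with a return between consecutive ones — at least 5 crossings.
The safety rule pushes this higher. Following every safe sequence of crossings, the most of the 6 that can be at the north bank as the raft arrives there on crossing 5 is 5 — never all 6.
So the move cannot be finished within 5 crossings. (The shortest complete plan takes 7:)
1. Courier goes to the north bank with crate K7 and crate M2.  [the south bank: crate K1, crate R2, crate R3, crate R4 | the north bank: crate K7, crate M2]
2. Courier goes back to the south bank alone.  [the south bank: crate K1, crate R2, crate R3, crate R4 | the north bank: crate K7, crate M2]
3. Courier goes to the north bank with crate R4.  [the south bank: crate K1, crate R2, crate R3 | the north bank: crate K7, crate M2, crate R4]
4. Courier goes back to the south bank alone.  [the south bank: crate K1, crate R2, crate R3 | the north bank: crate K7, crate M2, crate R4]
5. Courier goes to the north bank with crate K1 and crate R2.  [the south bank: crate R3 | the north bank: crate K1, crate K7, crate M2, crate R2, crate R4]
6. Courier goes back to the south bank with crate M2.  [the south bank: crate M2, crate R3 | the north bank: crate K1, crate K7, crate R2, crate R4]
7. Courier goes to the north bank with crate M2 and crate R3.  [the south bank: — | the north bank: crate K1, crate K7, crate M2, crate R2, crate R3, crate R4]

No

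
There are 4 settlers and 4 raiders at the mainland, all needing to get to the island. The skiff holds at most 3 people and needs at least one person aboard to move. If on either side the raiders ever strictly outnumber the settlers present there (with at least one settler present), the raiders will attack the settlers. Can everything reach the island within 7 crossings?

Counting alone: each trip to the island takes at most 3 across and each return brings at least 1 back, so after t trips out (and t−1 returns) at most 3t − (t−1) of the 8 are across; that first reaches 8 at t = 4, so at least 7 crossings are needed.
The safety rule pushes this higher. Following every safe sequence of crossings, the most of the 8 that can be at the island as the skiff arrives there on crossing 7 is 7 — never all 8.
So the move cannot be finished within 7 crossings. (The shortest complete plan takes 9:)
1. 2 raiders → the island.  (the mainland: 4S 2R; the island: 0S 2R)
2. 1 raider ← the mainland.  (the mainland: 4S 3R; the island: 0S 1R)
3. 3 raiders → the island.  (the mainland: 4S 0R; the island: 0S 4R)
4. 1 raider ← the mainland.  (the mainland: 4S 1R; the island: 0S 3R)
5. 3 settlers → the island.  (the mainland: 1S 1R; the island: 3S 3R)
6. 1 settler and 1 raider ← the mainland.  (the mainland: 2S 2R; the island: 2S 2R)
7. 2 settlers → the island.  (the mainland: 0S 2R; the island: 4S 2R)
8. 1 raider ← the mainland.  (the mainland: 0S 3R; the island: 4S 1R)
9. 3 raiders → the island.  (the mainland: 0S 0R; the island: 4S 4R)

No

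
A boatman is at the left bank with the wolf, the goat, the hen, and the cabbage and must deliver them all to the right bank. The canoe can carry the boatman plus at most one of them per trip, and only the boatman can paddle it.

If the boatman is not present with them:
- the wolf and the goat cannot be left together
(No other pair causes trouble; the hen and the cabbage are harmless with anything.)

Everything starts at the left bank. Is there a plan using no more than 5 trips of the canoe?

Counting alone: the boatman can take at most 1 across per trip to the right bank, so moving all 4 needs at least 4 loaded trips out, with a return between consecutive ones — at least 7 crossings.
Since 5 < 7, 5 crossings cannot be enough. (The shortest complete plan in fact takes 7:)
1. Boatman goes to the right bank with the wolf.
2. Boatman goes back to the left bank alone.
3. Boatman goes to the right bank with the hen.
4. Boatman goes back to the left bank alone.
5. Boatman goes to the right bank with the cabbage.
6. Boatman goes back to the left bank alone.
7. Boatman goes to the right bank with the goat.

No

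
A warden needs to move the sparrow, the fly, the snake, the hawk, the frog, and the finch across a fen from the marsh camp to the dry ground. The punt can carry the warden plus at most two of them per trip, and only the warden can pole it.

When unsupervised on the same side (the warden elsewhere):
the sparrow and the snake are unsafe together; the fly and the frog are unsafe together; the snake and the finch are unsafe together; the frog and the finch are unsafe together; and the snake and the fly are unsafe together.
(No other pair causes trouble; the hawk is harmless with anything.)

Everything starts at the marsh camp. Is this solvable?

1. Warden goes to the dry ground with the frog and the snake.  [the marsh camp: the finch, the fly, the hawk, the sparrow | the dry ground: the frog, the snake]
2. Warden goes back to the marsh camp alone.  [the marsh camp: the finch, the fly, the hawk, the sparrow | the dry ground: the frog, the snake]
3. Warden goes to the dry ground with the fly and the sparrow.  [the marsh camp: the finch, the hawk | the dry ground: the fly, the frog, the snake, the sparrow]
4. Warden goes back to the marsh camp with the frog and the snake.  [the marsh camp: the finch, the frog, the hawk, the snake | the dry ground: the fly, the sparrow]
5. Warden goes to the dry ground with the finch and the hawk.  [the marsh camp: the frog, the snake | the dry ground: the finch, the fly, the hawk, the sparrow]
6. Warden goes back to the marsh camp alone.  [the marsh camp: the frog, the snake | the dry ground: the finch, the fly, the hawk, the sparrow]
7. Warden goes to the dry ground with the frog and the snake.  [the marsh camp: — | the dry ground: the finch, the fly, the frog, the hawk, the snake, the sparrow]

Yes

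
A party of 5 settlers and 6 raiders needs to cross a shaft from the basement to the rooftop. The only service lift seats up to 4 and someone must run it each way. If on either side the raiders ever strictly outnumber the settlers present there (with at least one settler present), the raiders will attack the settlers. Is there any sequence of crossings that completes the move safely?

The raiders already outnumber the settlers at the basement before anyone moves, so the starting position itself is disallowed.

No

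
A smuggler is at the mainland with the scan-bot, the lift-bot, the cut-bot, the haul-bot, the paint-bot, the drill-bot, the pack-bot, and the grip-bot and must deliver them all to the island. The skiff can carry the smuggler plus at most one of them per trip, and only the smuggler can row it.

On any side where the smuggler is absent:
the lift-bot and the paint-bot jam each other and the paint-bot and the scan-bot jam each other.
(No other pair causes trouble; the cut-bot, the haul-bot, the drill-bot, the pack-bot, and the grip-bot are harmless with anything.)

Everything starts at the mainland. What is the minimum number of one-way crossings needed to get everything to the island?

17

Counting alone: the smuggler can take at most 1 across per trip to the island, so moving all 8 needs at least 8 loaded trips out, with a return between consecutive ones — at least 15 crossings.
The safety rule pushes this higher. Following every safe sequence of crossings, the most of the 8 that can be at the island as the skiff arrives there on crossing 15 is 7 — never all 8.
So no plan with fewer than 17 crossings exists, and this one achieves 17:
1. Smuggler goes to the island with the paint-bot.
2. Smuggler goes back to the mainland alone.
3. Smuggler goes to the island with the scan-bot.
4. Smuggler goes back to the mainland with the paint-bot.
5. Smuggler goes to the island with the lift-bot.
6. Smuggler goes back to the mainland alone.
7. Smuggler goes to the island with the cut-bot.
8. Smuggler goes back to the mainland alone.
9. Smuggler goes to the island with the haul-bot.
10. Smuggler goes back to the mainland alone.
11. Smuggler goes to the island with the drill-bot.
12. Smuggler goes back to the mainland alone.
13. Smuggler goes to the island with the pack-bot.
14. Smuggler goes back to the mainland alone.
15. Smuggler goes to the island with the grip-bot.
16. Smuggler goes back to the mainland alone.
17. Smuggler goes to the island with the paint-bot.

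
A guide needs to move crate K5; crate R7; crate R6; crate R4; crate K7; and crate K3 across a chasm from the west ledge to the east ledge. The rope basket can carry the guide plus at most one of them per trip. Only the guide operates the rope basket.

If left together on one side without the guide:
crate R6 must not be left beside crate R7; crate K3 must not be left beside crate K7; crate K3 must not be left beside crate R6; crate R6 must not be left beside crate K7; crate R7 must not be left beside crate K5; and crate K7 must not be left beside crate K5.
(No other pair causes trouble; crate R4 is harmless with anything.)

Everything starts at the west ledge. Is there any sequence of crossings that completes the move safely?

Whatever the first load, the items left behind include a forbidden pair without the guide. No opening move is safe, so no plan exists.

No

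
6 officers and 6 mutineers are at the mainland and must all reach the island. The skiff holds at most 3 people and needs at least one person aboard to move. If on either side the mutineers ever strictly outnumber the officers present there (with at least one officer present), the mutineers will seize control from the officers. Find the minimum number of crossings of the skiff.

Following every safe sequence of crossings from the start, the most of the 12 that can be at the island as the skiff arrives there on crossings 1, 3, 5 is 3, 5, 6 respectively; the best ever achieved is 6 of 12.
From crossing 7 on, no configuration arises that was not already reachable earlier: only 17 distinct safe configurations (who is on which side, and where the skiff is) can ever be reached, none of them has everyone across, and every continuation just revisits them. They are: 0 officers + 0 mutineers across (skiff back at the start); 0 officers + 1 mutineer across (skiff there); 0 officers + 1 mutineer across (skiff back at the start); 0 officers + 2 mutineers across (skiff there); 0 officers + 2 mutineers across (skiff back at the start); 0 officers + 3 mutineers across (skiff there); 0 officers + 3 mutineers across (skiff back at the start); 0 officers + 4 mutineers across (skiff there); 0 officers + 4 mutineers across (skiff back at the start); 0 officers + 5 mutineers across (skiff there); 0 officers + 5 mutineers across (skiff back at the start); 0 officers + 6 mutineers across (skiff there); 1 officer + 1 mutineer across (skiff there); 1 officer + 1 mutineer across (skiff back at the start); 2 officers + 2 mutineers across (skiff there); 2 officers + 2 mutineers across (skiff back at the start); 3 officers + 3 mutineers across (skiff there). So no valid plan exists.

impossible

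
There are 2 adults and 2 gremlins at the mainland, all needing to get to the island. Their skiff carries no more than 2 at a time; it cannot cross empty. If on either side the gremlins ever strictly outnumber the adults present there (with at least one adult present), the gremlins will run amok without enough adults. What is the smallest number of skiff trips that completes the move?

Counting alone: each trip to the island takes at most 2 across and each return brings at least 1 back, so after t trips out (and t−1 returns) at most 2t − (t−1) of the 4 are across; that first reaches 4 at t = 3, so at least 5 crossings are needed.
The plan below uses exactly 5 crossings, so it is optimal:
1. 2 gremlins → the island.  (the mainland: 2A 0G; the island: 0A 2G)
2. 1 gremlin ← the mainland.  (the mainland: 2A 1G; the island: 0A 1G)
3. 2 adults → the island.  (the mainland: 0A 1G; the island: 2A 1G)
4. 1 gremlin ← the mainland.  (the mainland: 0A 2G; the island: 2A 0G)
5. 2 gremlins → the island.  (the mainland: 0A 0G; the island: 2A 2G)

5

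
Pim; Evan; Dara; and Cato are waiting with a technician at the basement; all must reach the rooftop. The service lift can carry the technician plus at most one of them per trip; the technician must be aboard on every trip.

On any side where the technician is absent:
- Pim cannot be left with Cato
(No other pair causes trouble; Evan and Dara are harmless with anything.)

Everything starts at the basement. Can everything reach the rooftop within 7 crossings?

Yes — this plan uses 7 crossings (≤ 7):
1. Technician goes to the rooftop with Pim.
2. Technician goes back to the basement alone.
3. Technician goes to the rooftop with Evan.
4. Technician goes back to the basement alone.
5. Technician goes to the rooftop with Dara.
6. Technician goes back to the basement alone.
7. Technician goes to the rooftop with Cato.

Yes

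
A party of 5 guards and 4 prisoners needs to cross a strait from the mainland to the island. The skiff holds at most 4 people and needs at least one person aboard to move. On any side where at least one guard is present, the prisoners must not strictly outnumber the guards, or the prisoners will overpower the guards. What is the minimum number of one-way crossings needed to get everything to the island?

Counting alone: each trip to the island takes at most 4 across and each return brings at least 1 back, so after t trips out (and t−1 returns) at most 4t − (t−1) of the 9 are across; that first reaches 9 at t = 3, so at least 5 crossings are needed.
The plan below uses exactly 5 crossings, so it is optimal:
1. 3 prisoners → the island.  (the mainland: 5G 1P; the island: 0G 3P)
2. 1 prisoner ← the mainland.  (the mainland: 5G 2P; the island: 0G 2P)
3. 3 guards and 1 prisoner → the island.  (the mainland: 2G 1P; the island: 3G 3P)
4. 1 prisoner ← the mainland.  (the mainland: 2G 2P; the island: 3G 2P)
5. 2 guards and 2 prisoners → the island.  (the mainland: 0G 0P; the island: 5G 4P)

5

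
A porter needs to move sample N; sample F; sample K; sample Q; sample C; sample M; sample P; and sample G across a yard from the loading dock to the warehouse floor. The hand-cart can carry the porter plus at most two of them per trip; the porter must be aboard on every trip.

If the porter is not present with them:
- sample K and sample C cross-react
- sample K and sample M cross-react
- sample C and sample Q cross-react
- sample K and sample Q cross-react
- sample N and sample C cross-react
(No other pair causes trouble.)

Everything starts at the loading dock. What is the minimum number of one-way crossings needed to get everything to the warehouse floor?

Counting alone: the porter can take at most 2 across per trip to the warehouse floor, so moving all 8 needs at least 4 loaded trips out, with a return between consecutive ones — at least 7 crossings.
The safety rule pushes this higher. Following every safe sequence of crossings, the most of the 8 that can be at the warehouse floor as the hand-cart arrives there on crossings 7, 9, 11 is 5, 6, 7 respectively — never all 8.
So no plan with fewer than 13 crossings exists, and this one achieves 13:
1. Porter goes to the warehouse floor with sample C and sample K.  [the loading dock: sample F, sample G, sample M, sample N, sample P, sample Q | the warehouse floor: sample C, sample K]
2. Porter goes back to the loading dock with sample K.  [the loading dock: sample F, sample G, sample K, sample M, sample N, sample P, sample Q | the warehouse floor: sample C]
3. Porter goes to the warehouse floor with sample K and sample N.  [the loading dock: sample F, sample G, sample M, sample P, sample Q | the warehouse floor: sample C, sample K, sample N]
4. Porter goes back to the loading dock with sample C.  [the loading dock: sample C, sample F, sample G, sample M, sample P, sample Q | the warehouse floor: sample K, sample N]
5. Porter goes to the warehouse floor with sample F and sample Q.  [the loading dock: sample C, sample G, sample M, sample P | the warehouse floor: sample F, sample K, sample N, sample Q]
6. Porter goes back to the loading dock with sample K.  [the loading dock: sample C, sample G, sample K, sample M, sample P | the warehouse floor: sample F, sample N, sample Q]
7. Porter goes to the warehouse floor with sample K and sample M.  [the loading dock: sample C, sample G, sample P | the warehouse floor: sample F, sample K, sample M, sample N, sample Q]
8. Porter goes back to the loading dock with sample K.  [the loading dock: sample C, sample G, sample K, sample P | the warehouse floor: sample F, sample M, sample N, sample Q]
9. Porter goes to the warehouse floor with sample K and sample P.  [the loading dock: sample C, sample G | the warehouse floor: sample F, sample K, sample M, sample N, sample P, sample Q]
10. Porter goes back to the loading dock with sample K.  [the loading dock: sample C, sample G, sample K | the warehouse floor: sample F, sample M, sample N, sample P, sample Q]
11. Porter goes to the warehouse floor with sample G and sample K.  [the loading dock: sample C | the warehouse floor: sample F, sample G, sample K, sample M, sample N, sample P, sample Q]
12. Porter goes back to the loading dock with sample K.  [the loading dock: sample C, sample K | the warehouse floor: sample F, sample G, sample M, sample N, sample P, sample Q]
13. Porter goes to the warehouse floor with sample C and sample K.  [the loading dock: — | the warehouse floor: sample C, sample F, sample G, sample K, sample M, sample N, sample P, sample Q]

13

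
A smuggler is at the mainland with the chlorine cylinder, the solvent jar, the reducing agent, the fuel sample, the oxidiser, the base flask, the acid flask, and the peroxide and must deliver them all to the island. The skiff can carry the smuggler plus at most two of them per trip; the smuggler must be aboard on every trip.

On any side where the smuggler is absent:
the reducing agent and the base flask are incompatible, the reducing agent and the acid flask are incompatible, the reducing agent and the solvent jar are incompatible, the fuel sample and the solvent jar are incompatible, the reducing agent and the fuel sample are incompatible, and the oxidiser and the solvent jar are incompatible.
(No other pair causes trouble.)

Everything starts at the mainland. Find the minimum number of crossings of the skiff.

13

Counting alone: the smuggler can take at most 2 across per trip to the island, so moving all 8 needs at least 4 loaded trips out, with a return between consecutive ones — at least 7 crossings.
The safety rule pushes this higher. Following every safe sequence of crossings, the most of the 8 that can be at the island as the skiff arrives there on crossings 7, 9, 11 is 5, 6, 7 respectively — never all 8.
So no plan with fewer than 13 crossings exists, and this one achieves 13:
1. Smuggler goes to the island with the reducing agent and the solvent jar.
2. Smuggler goes back to the mainland with the solvent jar.
3. Smuggler goes to the island with the chlorine cylinder and the solvent jar.
4. Smuggler goes back to the mainland with the solvent jar.
5. Smuggler goes to the island with the oxidiser and the solvent jar.
6. Smuggler goes back to the mainland with the solvent jar.
7. Smuggler goes to the island with the peroxide and the solvent jar.
8. Smuggler goes back to the mainland with the solvent jar.
9. Smuggler goes to the island with the base flask and the fuel sample.
10. Smuggler goes back to the mainland with the reducing agent.
11. Smuggler goes to the island with the acid flask and the solvent jar.
12. Smuggler goes back to the mainland with the solvent jar.
13. Smuggler goes to the island with the reducing agent and the solvent jar.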